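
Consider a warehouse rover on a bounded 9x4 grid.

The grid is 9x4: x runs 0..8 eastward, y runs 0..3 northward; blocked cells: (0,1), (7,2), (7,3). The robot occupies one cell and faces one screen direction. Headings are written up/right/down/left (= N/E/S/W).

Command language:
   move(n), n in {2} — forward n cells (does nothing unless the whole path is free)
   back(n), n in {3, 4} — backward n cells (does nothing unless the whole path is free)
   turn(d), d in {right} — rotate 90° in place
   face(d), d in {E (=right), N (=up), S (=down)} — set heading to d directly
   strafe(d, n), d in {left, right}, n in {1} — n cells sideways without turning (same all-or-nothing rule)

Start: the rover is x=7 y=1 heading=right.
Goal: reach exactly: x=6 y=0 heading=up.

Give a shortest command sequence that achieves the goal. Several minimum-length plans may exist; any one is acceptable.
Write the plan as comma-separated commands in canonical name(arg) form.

strafe(right, 1), face(N), strafe(left, 1)

initial: x=7 y=1 heading=right
step 1 (strafe(right, 1)): x=7 y=0 heading=right
step 2 (face(N)): x=7 y=0 heading=up
step 3 (strafe(left, 1)): x=6 y=0 heading=up
nothing shorter than 3 reaches the goal.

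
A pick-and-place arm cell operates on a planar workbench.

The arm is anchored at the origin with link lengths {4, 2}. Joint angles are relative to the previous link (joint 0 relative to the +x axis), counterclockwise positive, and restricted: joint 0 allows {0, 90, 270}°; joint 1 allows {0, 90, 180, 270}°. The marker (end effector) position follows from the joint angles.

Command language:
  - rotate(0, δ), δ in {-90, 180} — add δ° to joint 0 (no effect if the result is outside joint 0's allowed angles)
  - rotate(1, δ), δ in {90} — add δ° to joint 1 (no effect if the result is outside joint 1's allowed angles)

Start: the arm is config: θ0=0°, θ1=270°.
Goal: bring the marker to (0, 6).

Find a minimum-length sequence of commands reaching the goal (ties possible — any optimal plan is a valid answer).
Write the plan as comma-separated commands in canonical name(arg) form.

from: config: θ0=0°, θ1=270°
step 1 (rotate(1, 90)): config: θ0=0°, θ1=0°
step 2 (rotate(0, -90)): config: θ0=270°, θ1=0°
step 3 (rotate(0, 180)): config: θ0=90°, θ1=0°
nothing shorter than 3 reaches the goal.

rotate(1, 90), rotate(0, -90), rotate(0, 180)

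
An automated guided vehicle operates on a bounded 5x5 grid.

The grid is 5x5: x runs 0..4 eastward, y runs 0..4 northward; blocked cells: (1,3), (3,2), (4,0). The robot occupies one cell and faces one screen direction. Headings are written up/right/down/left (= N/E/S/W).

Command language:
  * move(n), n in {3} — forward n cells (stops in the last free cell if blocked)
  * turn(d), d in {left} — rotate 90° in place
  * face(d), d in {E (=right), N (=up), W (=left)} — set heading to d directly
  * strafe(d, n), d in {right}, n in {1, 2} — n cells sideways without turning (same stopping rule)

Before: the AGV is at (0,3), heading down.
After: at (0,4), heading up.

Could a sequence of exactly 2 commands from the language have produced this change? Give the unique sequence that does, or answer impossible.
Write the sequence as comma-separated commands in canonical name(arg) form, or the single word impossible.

face(N), move(3)

key: move(3) runs into the grid edge before its full distance
start: at (0,3), heading down
1. face(N) → at (0,3), heading up
2. move(3) → at (0,4), heading up
uniquely the one of 49 2-step routes that fits.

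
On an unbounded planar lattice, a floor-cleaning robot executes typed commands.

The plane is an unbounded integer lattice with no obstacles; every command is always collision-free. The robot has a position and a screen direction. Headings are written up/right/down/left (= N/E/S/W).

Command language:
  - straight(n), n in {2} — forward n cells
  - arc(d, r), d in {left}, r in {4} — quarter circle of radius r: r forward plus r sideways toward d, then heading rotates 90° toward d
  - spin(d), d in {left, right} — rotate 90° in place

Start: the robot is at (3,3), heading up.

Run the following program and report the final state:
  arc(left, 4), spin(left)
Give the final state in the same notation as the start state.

t0: at (3,3), heading up
[1] after arc(left, 4): at (-1,7), heading left
[2] after spin(left): at (-1,7), heading down

at (-1,7), heading down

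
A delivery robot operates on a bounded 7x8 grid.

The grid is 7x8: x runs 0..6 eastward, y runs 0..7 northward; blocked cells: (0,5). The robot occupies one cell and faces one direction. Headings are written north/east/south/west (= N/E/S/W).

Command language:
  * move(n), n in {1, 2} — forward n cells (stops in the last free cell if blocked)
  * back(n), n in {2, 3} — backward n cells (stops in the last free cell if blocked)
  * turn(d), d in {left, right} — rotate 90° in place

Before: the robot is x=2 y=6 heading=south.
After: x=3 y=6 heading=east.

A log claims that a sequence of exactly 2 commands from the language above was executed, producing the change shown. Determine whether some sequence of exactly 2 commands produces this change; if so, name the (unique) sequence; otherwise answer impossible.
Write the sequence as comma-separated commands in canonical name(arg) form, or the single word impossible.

turn(left), move(1)

key: cell and facing (now E) both changed — the 2 commands mix motion and turning
from: x=2 y=6 heading=south
step 1 (turn(left)): x=2 y=6 heading=east
step 2 (move(1)): x=3 y=6 heading=east
no other 2-command option fits: unique.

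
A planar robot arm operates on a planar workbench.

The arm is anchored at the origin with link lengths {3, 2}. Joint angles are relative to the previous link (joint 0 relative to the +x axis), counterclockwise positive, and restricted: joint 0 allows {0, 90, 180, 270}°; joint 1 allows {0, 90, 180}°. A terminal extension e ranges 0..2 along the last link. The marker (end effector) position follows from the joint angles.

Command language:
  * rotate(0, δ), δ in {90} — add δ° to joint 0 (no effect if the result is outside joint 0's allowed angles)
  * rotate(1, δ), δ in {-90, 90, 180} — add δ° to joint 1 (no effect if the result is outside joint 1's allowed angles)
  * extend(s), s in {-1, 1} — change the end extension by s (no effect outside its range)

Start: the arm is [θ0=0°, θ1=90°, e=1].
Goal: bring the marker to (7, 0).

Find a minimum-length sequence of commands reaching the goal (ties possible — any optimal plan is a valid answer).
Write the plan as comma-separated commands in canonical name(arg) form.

rotate(1, -90), extend(1)

start: [θ0=0°, θ1=90°, e=1]
[1] after rotate(1, -90): [θ0=0°, θ1=0°, e=1]
[2] after extend(1): [θ0=0°, θ1=0°, e=2]
nothing shorter than 2 reaches the goal.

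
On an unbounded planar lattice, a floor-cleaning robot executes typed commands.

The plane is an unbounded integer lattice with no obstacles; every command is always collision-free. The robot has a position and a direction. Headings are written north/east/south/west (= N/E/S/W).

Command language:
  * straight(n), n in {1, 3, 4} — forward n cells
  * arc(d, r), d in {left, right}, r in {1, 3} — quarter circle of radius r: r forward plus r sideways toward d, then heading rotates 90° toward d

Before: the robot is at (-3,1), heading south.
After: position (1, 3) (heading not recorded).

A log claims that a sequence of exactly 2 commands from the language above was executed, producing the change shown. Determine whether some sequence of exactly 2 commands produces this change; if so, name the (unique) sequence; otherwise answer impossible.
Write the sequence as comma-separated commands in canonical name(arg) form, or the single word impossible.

key: running arc(left, 3) before arc(left, 1) would end elsewhere — order is forced
begin: at (-3,1), heading south
1. arc(left, 1) → at (-2,0), heading east
2. arc(left, 3) → at (1,3), heading north
uniquely the one of 49 2-step routes that fits.

arc(left, 1), arc(left, 3)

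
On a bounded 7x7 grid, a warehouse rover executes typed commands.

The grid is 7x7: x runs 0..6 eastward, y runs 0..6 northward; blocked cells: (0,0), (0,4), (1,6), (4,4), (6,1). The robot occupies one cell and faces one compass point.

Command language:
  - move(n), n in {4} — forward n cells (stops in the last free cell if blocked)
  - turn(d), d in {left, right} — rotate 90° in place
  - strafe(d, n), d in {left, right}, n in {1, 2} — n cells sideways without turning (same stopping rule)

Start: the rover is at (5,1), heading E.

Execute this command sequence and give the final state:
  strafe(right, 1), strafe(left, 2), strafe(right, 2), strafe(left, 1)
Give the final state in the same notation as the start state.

at (5,1), heading E

t0: at (5,1), heading E
step 1 (strafe(right, 1)): at (5,0), heading E
step 2 (strafe(left, 2)): at (5,2), heading E
step 3 (strafe(right, 2)): at (5,0), heading E
step 4 (strafe(left, 1)): at (5,1), heading E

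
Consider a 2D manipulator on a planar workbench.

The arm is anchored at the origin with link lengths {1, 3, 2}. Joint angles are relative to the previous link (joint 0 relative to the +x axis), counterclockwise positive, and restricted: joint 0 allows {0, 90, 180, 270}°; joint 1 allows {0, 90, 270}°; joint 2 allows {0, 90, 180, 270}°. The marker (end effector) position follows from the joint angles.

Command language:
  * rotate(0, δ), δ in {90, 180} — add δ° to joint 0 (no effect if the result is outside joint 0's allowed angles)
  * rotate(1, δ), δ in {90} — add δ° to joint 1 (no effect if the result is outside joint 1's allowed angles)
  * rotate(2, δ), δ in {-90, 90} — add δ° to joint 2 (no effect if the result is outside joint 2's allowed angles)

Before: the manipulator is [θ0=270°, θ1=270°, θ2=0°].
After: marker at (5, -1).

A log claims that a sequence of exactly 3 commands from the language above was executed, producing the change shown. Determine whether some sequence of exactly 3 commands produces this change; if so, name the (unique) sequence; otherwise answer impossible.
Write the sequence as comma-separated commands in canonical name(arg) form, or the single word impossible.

initial: [θ0=270°, θ1=270°, θ2=0°]
step 1 (rotate(1, 90)): [θ0=270°, θ1=0°, θ2=0°]
step 2 (rotate(1, 90)): [θ0=270°, θ1=90°, θ2=0°]
step 3 (rotate(1, 90)): [θ0=270°, θ1=90°, θ2=0°]
no rival 3-sequence matches.

rotate(1, 90), rotate(1, 90), rotate(1, 90)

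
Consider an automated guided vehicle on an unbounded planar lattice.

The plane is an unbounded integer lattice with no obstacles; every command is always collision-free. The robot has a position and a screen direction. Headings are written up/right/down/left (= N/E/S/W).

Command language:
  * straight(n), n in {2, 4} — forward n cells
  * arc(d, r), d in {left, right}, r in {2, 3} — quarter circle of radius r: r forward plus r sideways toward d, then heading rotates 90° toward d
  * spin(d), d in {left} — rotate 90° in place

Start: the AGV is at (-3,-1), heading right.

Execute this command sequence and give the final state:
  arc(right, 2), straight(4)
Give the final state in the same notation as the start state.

at (-1,-7), heading down

start: at (-3,-1), heading right
[1] after arc(right, 2): at (-1,-3), heading down
[2] after straight(4): at (-1,-7), heading down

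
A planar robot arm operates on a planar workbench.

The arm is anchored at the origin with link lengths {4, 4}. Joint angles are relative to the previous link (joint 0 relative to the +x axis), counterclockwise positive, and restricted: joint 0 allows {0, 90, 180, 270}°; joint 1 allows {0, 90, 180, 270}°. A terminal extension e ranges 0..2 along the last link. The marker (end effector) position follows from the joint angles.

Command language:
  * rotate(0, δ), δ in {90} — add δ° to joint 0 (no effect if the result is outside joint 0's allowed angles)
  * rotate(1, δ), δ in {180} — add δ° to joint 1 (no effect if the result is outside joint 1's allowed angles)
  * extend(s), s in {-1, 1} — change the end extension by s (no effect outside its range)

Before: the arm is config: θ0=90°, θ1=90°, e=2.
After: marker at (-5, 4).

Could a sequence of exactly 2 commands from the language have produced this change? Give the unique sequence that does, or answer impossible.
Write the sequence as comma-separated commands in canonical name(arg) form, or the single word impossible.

extend(1), extend(-1)

key: running extend(-1) before extend(1) would end elsewhere — order is forced
t0: config: θ0=90°, θ1=90°, e=2
t=1 extend(1) ⇒ config: θ0=90°, θ1=90°, e=2
t=2 extend(-1) ⇒ config: θ0=90°, θ1=90°, e=1
no rival 2-sequence matches.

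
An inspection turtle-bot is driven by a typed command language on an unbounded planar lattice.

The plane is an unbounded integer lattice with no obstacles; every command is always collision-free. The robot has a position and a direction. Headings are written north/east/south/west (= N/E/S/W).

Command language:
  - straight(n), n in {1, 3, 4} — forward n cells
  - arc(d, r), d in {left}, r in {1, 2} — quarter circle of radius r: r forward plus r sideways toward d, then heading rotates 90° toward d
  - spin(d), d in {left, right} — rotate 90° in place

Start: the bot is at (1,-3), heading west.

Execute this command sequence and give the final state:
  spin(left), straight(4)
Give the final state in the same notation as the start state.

begin: at (1,-3), heading west
1. spin(left) → at (1,-3), heading south
2. straight(4) → at (1,-7), heading south

at (1,-7), heading south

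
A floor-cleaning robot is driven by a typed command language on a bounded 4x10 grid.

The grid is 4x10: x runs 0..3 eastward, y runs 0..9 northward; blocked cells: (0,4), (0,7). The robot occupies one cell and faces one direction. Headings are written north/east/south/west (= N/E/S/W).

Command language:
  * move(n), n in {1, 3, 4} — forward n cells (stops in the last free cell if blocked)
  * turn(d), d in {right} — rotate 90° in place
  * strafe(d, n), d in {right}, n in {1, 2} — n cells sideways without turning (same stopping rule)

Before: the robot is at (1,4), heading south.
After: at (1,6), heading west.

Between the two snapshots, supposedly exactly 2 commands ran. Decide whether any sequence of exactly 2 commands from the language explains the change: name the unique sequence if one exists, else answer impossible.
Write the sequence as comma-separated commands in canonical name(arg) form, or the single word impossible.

key: cell and facing (now W) both changed — the 2 commands mix motion and turning
start: at (1,4), heading south
1. turn(right) → at (1,4), heading west
2. strafe(right, 2) → at (1,6), heading west
no rival 2-sequence matches.

turn(right), strafe(right, 2)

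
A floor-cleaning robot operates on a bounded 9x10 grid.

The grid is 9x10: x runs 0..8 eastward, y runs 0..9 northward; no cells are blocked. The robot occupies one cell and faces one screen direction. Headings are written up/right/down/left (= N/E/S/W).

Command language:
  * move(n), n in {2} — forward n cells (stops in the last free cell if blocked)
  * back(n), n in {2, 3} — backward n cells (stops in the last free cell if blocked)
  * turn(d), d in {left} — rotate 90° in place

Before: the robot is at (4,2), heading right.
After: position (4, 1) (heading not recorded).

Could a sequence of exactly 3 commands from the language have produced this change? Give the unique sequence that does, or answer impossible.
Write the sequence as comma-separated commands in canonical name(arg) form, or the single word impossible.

key: order matters: swapping turn(left) and back(3) lands elsewhere
from: at (4,2), heading right
t=1 turn(left) ⇒ at (4,2), heading up
t=2 move(2) ⇒ at (4,4), heading up
t=3 back(3) ⇒ at (4,1), heading up
all 64 alternatives checked — unique.

turn(left), move(2), back(3)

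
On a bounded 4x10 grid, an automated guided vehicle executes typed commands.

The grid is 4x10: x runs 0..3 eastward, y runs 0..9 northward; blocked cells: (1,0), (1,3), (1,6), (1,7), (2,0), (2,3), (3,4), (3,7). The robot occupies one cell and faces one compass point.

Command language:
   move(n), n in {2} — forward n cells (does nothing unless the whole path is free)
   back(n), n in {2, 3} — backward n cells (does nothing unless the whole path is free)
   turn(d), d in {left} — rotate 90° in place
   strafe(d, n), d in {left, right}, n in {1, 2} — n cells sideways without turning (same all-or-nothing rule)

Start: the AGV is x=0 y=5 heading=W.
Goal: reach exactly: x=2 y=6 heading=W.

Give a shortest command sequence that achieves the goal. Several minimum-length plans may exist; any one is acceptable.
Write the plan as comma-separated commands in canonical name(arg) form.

begin: x=0 y=5 heading=W
1. back(2) → x=2 y=5 heading=W
2. strafe(right, 1) → x=2 y=6 heading=W
nothing shorter than 2 reaches the goal.

back(2), strafe(right, 1)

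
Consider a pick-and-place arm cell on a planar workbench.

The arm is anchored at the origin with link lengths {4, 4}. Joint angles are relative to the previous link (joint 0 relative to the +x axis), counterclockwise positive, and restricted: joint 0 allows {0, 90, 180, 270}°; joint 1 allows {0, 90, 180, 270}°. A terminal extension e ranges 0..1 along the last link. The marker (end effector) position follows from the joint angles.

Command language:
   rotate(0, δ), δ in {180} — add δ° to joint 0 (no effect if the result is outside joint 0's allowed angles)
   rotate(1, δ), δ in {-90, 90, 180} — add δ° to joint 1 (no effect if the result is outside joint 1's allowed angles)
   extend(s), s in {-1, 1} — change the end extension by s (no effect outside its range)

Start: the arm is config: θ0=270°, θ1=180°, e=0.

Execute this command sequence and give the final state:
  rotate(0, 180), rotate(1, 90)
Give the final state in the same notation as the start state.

config: θ0=90°, θ1=270°, e=0

t0: config: θ0=270°, θ1=180°, e=0
1. rotate(0, 180) → config: θ0=90°, θ1=180°, e=0
2. rotate(1, 90) → config: θ0=90°, θ1=270°, e=0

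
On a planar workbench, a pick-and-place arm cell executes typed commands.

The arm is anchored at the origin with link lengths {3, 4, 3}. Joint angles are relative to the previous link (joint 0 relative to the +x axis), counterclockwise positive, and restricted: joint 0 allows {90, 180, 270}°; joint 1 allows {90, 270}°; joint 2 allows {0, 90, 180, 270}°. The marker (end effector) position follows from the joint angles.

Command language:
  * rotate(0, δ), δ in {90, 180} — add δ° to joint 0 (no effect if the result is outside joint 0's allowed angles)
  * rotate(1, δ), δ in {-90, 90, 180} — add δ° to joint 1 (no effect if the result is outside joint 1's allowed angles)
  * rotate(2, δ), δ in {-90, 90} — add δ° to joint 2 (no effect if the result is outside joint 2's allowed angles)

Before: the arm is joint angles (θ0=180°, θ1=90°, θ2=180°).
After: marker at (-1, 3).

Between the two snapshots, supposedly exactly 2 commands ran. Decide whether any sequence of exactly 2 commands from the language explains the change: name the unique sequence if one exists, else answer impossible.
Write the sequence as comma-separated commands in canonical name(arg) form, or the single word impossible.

rotate(0, 90), rotate(0, 180)

key: order matters: swapping rotate(0, 90) and rotate(0, 180) lands elsewhere
start: joint angles (θ0=180°, θ1=90°, θ2=180°)
t=1 rotate(0, 90) ⇒ joint angles (θ0=270°, θ1=90°, θ2=180°)
t=2 rotate(0, 180) ⇒ joint angles (θ0=90°, θ1=90°, θ2=180°)
no rival 2-sequence matches.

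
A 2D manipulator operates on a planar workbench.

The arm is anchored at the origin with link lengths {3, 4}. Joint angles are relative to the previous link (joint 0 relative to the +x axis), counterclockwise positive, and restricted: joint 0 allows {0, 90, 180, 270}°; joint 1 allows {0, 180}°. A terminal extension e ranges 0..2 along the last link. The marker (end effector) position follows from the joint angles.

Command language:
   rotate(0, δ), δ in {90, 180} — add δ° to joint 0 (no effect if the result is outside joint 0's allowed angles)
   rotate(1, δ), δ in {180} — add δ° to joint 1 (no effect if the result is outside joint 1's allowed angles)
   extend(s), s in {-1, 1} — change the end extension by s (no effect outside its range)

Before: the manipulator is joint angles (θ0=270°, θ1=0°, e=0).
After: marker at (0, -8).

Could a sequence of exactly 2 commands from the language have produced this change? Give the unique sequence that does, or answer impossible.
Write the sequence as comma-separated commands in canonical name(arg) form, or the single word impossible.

extend(-1), extend(1)

key: running extend(1) before extend(-1) would end elsewhere — order is forced
from: joint angles (θ0=270°, θ1=0°, e=0)
1. extend(-1) → joint angles (θ0=270°, θ1=0°, e=0)
2. extend(1) → joint angles (θ0=270°, θ1=0°, e=1)
uniquely the one of 25 2-step routes that fits.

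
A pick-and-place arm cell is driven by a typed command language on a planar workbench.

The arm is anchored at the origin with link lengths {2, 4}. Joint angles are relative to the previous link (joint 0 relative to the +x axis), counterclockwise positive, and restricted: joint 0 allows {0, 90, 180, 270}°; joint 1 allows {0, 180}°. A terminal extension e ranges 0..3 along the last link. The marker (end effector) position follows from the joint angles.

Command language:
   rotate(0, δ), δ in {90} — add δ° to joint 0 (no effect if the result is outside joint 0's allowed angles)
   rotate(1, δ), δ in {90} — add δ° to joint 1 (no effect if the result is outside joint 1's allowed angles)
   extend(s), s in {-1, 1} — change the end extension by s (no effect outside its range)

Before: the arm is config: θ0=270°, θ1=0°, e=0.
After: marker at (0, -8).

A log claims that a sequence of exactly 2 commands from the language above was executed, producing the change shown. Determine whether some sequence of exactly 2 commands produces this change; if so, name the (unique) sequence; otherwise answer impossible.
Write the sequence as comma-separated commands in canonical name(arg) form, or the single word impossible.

extend(1), extend(1)

from: config: θ0=270°, θ1=0°, e=0
[1] after extend(1): config: θ0=270°, θ1=0°, e=1
[2] after extend(1): config: θ0=270°, θ1=0°, e=2
no rival 2-sequence matches.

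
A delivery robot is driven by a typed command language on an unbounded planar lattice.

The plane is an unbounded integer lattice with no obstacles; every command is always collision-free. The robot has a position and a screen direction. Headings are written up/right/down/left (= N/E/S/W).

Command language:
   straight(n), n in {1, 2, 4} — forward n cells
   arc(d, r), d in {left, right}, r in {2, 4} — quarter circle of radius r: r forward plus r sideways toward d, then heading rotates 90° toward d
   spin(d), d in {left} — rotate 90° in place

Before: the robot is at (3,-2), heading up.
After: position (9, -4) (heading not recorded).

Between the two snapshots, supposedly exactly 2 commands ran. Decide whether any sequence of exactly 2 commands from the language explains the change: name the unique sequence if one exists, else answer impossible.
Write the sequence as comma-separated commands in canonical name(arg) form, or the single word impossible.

key: running arc(right, 4) before arc(right, 2) would end elsewhere — order is forced
t0: at (3,-2), heading up
1. arc(right, 2) → at (5,0), heading right
2. arc(right, 4) → at (9,-4), heading down
no other 2-command option fits: unique.

arc(right, 2), arc(right, 4)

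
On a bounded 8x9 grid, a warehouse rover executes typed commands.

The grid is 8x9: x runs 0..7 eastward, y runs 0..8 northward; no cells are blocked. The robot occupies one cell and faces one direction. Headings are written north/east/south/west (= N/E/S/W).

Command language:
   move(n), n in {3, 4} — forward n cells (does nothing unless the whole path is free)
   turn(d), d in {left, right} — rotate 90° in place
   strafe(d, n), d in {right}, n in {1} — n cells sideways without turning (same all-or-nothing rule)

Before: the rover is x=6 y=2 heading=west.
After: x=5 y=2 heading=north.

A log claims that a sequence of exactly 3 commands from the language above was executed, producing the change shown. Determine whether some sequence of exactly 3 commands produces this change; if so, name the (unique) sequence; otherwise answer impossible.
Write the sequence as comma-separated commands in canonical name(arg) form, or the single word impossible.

impossible

every 3-command combo misses the target.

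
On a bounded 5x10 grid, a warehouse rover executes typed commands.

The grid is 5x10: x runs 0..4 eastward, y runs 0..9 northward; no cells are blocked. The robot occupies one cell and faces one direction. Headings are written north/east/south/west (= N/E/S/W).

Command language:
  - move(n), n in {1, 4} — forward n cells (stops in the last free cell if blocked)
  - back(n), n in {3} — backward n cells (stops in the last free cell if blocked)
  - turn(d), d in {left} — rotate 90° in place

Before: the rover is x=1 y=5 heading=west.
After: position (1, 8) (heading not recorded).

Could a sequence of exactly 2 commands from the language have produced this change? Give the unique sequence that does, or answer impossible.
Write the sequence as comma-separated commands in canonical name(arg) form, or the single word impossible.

key: running back(3) before turn(left) would end elsewhere — order is forced
from: x=1 y=5 heading=west
t=1 turn(left) ⇒ x=1 y=5 heading=south
t=2 back(3) ⇒ x=1 y=8 heading=south
no other 2-command option fits: unique.

turn(left), back(3)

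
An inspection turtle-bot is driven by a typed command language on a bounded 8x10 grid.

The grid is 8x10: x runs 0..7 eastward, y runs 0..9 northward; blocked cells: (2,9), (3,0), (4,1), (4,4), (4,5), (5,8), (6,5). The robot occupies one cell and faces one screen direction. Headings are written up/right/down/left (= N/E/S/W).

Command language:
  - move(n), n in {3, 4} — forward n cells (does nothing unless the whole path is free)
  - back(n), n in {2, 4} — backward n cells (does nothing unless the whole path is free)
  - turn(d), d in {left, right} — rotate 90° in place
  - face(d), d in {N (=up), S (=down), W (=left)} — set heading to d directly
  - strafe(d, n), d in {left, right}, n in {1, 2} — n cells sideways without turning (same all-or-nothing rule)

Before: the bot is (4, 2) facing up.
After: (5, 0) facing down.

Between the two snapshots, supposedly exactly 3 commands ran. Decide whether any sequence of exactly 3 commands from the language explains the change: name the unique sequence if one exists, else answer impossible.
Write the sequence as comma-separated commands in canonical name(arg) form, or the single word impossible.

key: cell and facing (now S) both changed — the 3 commands mix motion and turning
from: (4, 2) facing up
t=1 strafe(right, 1) ⇒ (5, 2) facing up
t=2 back(2) ⇒ (5, 0) facing up
t=3 face(S) ⇒ (5, 0) facing down
uniquely the one of 2197 3-step routes that fits.

strafe(right, 1), back(2), face(S)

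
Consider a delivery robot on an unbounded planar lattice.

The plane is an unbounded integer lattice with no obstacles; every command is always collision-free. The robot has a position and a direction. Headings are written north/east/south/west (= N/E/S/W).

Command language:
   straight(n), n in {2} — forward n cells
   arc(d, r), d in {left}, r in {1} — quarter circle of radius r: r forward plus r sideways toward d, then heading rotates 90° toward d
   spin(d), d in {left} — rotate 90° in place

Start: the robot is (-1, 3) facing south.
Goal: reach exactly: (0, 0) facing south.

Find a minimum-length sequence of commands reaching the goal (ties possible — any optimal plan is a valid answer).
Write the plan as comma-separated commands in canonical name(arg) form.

from: (-1, 3) facing south
1. arc(left, 1) → (0, 2) facing east
2. arc(left, 1) → (1, 3) facing north
3. spin(left) → (1, 3) facing west
4. arc(left, 1) → (0, 2) facing south
5. straight(2) → (0, 0) facing south
minimal: 5 command(s), checked below 5.

arc(left, 1), arc(left, 1), spin(left), arc(left, 1), straight(2)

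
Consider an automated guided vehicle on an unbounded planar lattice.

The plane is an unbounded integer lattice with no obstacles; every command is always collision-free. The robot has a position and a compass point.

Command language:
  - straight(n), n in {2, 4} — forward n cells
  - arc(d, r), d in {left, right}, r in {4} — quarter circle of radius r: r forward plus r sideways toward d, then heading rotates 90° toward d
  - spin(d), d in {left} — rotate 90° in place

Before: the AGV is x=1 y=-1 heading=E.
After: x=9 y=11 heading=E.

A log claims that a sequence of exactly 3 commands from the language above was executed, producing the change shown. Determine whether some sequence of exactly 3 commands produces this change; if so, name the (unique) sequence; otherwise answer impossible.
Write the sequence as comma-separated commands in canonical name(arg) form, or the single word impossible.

arc(left, 4), straight(4), arc(right, 4)

key: order matters: swapping arc(left, 4) and arc(right, 4) lands elsewhere
initial: x=1 y=-1 heading=E
[1] after arc(left, 4): x=5 y=3 heading=N
[2] after straight(4): x=5 y=7 heading=N
[3] after arc(right, 4): x=9 y=11 heading=E
no other 3-command option fits: unique.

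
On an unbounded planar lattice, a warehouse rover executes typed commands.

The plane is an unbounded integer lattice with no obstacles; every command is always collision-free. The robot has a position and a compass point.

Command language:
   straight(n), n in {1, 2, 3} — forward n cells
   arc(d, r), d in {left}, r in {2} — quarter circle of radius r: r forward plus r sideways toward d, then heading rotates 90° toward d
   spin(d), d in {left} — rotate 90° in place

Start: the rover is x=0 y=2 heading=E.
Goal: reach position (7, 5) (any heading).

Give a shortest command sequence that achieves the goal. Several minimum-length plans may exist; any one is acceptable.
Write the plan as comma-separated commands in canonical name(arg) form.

t0: x=0 y=2 heading=E
step 1 (straight(2)): x=2 y=2 heading=E
step 2 (straight(3)): x=5 y=2 heading=E
step 3 (arc(left, 2)): x=7 y=4 heading=N
step 4 (straight(1)): x=7 y=5 heading=N
shorter routes all fall short; 4 is best.

straight(2), straight(3), arc(left, 2), straight(1)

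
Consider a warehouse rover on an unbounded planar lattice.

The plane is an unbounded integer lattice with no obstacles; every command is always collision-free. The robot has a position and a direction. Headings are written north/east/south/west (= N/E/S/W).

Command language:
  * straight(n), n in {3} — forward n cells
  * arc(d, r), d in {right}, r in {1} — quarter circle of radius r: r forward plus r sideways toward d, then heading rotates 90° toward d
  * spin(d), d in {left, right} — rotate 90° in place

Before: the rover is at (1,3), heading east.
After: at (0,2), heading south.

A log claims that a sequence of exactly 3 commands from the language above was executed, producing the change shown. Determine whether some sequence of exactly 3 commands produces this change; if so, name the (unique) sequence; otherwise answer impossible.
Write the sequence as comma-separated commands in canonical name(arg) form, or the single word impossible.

spin(right), arc(right, 1), spin(left)

key: running spin(left) before spin(right) would end elsewhere — order is forced
start: at (1,3), heading east
step 1 (spin(right)): at (1,3), heading south
step 2 (arc(right, 1)): at (0,2), heading west
step 3 (spin(left)): at (0,2), heading south
no rival 3-sequence matches.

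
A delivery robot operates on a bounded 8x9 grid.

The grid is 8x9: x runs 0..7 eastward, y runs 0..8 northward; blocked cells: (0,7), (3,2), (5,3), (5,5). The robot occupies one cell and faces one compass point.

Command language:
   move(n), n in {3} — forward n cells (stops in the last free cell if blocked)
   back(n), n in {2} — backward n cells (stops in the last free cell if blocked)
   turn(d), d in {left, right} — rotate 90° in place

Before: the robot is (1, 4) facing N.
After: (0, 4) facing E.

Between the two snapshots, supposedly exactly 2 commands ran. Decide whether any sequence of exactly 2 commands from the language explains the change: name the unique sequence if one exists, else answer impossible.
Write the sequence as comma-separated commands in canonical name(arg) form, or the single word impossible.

turn(right), back(2)

key: running back(2) before turn(right) would end elsewhere — order is forced
from: (1, 4) facing N
step 1 (turn(right)): (1, 4) facing E
step 2 (back(2)): (0, 4) facing E
no rival 2-sequence matches.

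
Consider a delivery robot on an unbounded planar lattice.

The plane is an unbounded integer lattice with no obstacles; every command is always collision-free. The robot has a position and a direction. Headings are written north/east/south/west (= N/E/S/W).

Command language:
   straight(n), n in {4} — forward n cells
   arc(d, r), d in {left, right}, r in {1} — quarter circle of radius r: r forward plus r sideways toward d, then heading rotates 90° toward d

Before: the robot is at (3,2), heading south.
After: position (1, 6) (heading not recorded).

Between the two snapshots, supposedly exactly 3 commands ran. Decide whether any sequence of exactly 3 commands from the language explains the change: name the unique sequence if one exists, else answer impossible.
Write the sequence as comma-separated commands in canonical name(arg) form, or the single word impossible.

arc(right, 1), arc(right, 1), straight(4)

key: running straight(4) before arc(right, 1) would end elsewhere — order is forced
from: at (3,2), heading south
t=1 arc(right, 1) ⇒ at (2,1), heading west
t=2 arc(right, 1) ⇒ at (1,2), heading north
t=3 straight(4) ⇒ at (1,6), heading north
no other 3-command option fits: unique.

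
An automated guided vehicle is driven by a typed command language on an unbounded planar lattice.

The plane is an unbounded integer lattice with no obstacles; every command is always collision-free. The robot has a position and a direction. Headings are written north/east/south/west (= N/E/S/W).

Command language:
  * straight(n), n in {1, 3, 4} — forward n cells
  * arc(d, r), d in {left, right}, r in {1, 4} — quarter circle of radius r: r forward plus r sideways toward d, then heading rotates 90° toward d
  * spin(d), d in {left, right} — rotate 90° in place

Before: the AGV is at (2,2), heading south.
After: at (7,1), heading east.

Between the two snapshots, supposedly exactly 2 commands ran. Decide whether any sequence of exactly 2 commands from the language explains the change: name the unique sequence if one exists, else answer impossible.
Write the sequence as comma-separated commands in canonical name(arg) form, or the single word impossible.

arc(left, 1), straight(4)

key: position moved to (7,1) AND the heading swung to E — translation plus rotation needed
initial: at (2,2), heading south
step 1 (arc(left, 1)): at (3,1), heading east
step 2 (straight(4)): at (7,1), heading east
all 81 alternatives checked — unique.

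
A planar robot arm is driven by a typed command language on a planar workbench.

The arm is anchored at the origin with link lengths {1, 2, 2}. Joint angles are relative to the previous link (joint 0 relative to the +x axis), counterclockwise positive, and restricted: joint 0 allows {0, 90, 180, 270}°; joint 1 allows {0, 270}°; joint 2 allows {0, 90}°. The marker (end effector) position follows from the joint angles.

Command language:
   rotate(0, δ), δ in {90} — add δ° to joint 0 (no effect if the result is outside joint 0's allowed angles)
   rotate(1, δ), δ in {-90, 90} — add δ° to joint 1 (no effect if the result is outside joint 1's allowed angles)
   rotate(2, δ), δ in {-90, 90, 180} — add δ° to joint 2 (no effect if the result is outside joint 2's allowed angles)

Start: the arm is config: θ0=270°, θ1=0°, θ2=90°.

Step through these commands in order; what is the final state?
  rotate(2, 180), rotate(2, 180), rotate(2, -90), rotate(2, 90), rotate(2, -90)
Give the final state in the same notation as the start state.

begin: config: θ0=270°, θ1=0°, θ2=90°
step 1 (rotate(2, 180)): config: θ0=270°, θ1=0°, θ2=90°
step 2 (rotate(2, 180)): config: θ0=270°, θ1=0°, θ2=90°
step 3 (rotate(2, -90)): config: θ0=270°, θ1=0°, θ2=0°
step 4 (rotate(2, 90)): config: θ0=270°, θ1=0°, θ2=90°
step 5 (rotate(2, -90)): config: θ0=270°, θ1=0°, θ2=0°

config: θ0=270°, θ1=0°, θ2=0°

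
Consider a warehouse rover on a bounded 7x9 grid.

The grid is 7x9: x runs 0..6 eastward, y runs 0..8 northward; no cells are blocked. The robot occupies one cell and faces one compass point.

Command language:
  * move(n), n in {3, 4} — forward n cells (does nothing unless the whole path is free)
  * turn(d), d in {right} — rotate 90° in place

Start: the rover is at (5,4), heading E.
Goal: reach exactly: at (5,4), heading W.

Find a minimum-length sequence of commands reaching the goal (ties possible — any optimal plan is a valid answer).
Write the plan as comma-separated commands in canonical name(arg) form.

turn(right), turn(right)

from: at (5,4), heading E
[1] after turn(right): at (5,4), heading S
[2] after turn(right): at (5,4), heading W
shorter routes all fall short; 2 is best.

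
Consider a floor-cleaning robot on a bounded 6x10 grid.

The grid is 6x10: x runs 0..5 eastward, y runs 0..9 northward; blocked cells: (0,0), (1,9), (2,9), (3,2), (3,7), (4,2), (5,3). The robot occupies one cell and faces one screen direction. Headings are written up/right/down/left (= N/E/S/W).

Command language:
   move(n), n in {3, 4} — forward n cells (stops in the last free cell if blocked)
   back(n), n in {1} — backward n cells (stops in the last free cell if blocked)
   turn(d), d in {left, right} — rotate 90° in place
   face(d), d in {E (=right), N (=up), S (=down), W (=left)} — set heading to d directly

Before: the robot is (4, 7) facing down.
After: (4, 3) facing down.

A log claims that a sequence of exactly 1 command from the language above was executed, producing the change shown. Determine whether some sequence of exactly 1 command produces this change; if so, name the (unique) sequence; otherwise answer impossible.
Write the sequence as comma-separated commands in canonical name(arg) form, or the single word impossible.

move(4)

key: heading stays S — the single command does not turn
begin: (4, 7) facing down
step 1 (move(4)): (4, 3) facing down
no rival 1-sequence matches.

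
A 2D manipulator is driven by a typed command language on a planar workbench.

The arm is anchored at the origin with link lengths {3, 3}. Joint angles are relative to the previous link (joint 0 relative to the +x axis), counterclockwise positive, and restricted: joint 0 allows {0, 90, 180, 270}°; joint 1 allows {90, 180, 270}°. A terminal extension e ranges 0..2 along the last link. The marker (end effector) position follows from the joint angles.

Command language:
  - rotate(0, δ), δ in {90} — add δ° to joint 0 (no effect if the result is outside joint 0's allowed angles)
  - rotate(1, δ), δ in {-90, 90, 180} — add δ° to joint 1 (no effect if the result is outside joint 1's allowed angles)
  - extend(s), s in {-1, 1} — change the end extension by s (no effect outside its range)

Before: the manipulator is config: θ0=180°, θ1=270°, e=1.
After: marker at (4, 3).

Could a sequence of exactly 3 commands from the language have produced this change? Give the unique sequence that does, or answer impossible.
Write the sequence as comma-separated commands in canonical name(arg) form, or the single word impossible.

from: config: θ0=180°, θ1=270°, e=1
step 1 (rotate(0, 90)): config: θ0=270°, θ1=270°, e=1
step 2 (rotate(0, 90)): config: θ0=0°, θ1=270°, e=1
step 3 (rotate(0, 90)): config: θ0=90°, θ1=270°, e=1
uniquely the one of 216 3-step routes that fits.

rotate(0, 90), rotate(0, 90), rotate(0, 90)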